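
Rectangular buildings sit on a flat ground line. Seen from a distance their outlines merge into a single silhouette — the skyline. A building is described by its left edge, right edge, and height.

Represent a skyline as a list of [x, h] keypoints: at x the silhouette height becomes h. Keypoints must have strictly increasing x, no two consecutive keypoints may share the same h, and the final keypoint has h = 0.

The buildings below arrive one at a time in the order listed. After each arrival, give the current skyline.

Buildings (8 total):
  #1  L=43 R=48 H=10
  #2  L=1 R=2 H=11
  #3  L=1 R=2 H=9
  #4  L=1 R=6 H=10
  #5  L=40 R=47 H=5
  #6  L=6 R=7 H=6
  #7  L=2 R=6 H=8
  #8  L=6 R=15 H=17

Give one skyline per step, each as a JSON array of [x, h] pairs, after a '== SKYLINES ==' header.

== SKYLINES ==
[[43,10],[48,0]]
[[1,11],[2,0],[43,10],[48,0]]
[[1,11],[2,0],[43,10],[48,0]]
[[1,11],[2,10],[6,0],[43,10],[48,0]]
[[1,11],[2,10],[6,0],[40,5],[43,10],[48,0]]
[[1,11],[2,10],[6,6],[7,0],[40,5],[43,10],[48,0]]
[[1,11],[2,10],[6,6],[7,0],[40,5],[43,10],[48,0]]
[[1,11],[2,10],[6,17],[15,0],[40,5],[43,10],[48,0]]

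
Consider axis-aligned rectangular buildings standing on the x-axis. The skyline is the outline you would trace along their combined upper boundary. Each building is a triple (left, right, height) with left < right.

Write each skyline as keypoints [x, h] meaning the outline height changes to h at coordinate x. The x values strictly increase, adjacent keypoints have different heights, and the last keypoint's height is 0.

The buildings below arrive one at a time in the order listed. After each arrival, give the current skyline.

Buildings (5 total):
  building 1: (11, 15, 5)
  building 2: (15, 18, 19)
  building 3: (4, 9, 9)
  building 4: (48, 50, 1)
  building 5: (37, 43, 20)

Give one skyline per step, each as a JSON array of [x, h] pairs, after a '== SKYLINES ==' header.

== SKYLINES ==
[[11,5],[15,0]]
[[11,5],[15,19],[18,0]]
[[4,9],[9,0],[11,5],[15,19],[18,0]]
[[4,9],[9,0],[11,5],[15,19],[18,0],[48,1],[50,0]]
[[4,9],[9,0],[11,5],[15,19],[18,0],[37,20],[43,0],[48,1],[50,0]]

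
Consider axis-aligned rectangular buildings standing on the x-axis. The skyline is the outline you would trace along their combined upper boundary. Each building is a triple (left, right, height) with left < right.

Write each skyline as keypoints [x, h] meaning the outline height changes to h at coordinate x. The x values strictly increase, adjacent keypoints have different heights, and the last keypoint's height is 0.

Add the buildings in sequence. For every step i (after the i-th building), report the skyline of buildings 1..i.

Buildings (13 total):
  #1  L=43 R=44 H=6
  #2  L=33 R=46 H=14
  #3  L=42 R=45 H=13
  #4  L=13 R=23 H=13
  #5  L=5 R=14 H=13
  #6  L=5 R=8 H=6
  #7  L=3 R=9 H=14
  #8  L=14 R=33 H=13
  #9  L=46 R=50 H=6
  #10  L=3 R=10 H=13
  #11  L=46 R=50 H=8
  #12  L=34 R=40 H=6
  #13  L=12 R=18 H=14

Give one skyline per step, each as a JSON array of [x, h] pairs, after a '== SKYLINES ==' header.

== SKYLINES ==
[[43,6],[44,0]]
[[33,14],[46,0]]
[[33,14],[46,0]]
[[13,13],[23,0],[33,14],[46,0]]
[[5,13],[23,0],[33,14],[46,0]]
[[5,13],[23,0],[33,14],[46,0]]
[[3,14],[9,13],[23,0],[33,14],[46,0]]
[[3,14],[9,13],[33,14],[46,0]]
[[3,14],[9,13],[33,14],[46,6],[50,0]]
[[3,14],[9,13],[33,14],[46,6],[50,0]]
[[3,14],[9,13],[33,14],[46,8],[50,0]]
[[3,14],[9,13],[33,14],[46,8],[50,0]]
[[3,14],[9,13],[12,14],[18,13],[33,14],[46,8],[50,0]]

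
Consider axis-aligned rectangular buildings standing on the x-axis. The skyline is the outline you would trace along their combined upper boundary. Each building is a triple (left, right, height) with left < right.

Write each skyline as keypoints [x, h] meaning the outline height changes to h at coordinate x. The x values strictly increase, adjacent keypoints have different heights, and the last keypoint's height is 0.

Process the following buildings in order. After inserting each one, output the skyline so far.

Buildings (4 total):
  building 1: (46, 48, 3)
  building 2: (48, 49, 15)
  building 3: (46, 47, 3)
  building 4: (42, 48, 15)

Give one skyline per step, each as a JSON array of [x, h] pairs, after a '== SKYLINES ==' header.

== SKYLINES ==
[[46,3],[48,0]]
[[46,3],[48,15],[49,0]]
[[46,3],[48,15],[49,0]]
[[42,15],[49,0]]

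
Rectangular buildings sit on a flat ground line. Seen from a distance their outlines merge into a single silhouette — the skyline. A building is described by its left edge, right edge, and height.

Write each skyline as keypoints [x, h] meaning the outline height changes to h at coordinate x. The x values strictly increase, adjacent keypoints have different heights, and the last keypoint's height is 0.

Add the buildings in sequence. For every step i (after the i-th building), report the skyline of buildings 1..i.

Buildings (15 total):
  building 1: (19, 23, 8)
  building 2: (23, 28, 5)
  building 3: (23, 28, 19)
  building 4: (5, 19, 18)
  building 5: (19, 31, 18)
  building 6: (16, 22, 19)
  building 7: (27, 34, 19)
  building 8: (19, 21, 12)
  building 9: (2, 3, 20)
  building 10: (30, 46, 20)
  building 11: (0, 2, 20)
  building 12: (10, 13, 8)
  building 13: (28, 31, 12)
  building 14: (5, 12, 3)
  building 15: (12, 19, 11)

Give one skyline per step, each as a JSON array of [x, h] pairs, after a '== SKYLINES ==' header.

== SKYLINES ==
[[19,8],[23,0]]
[[19,8],[23,5],[28,0]]
[[19,8],[23,19],[28,0]]
[[5,18],[19,8],[23,19],[28,0]]
[[5,18],[23,19],[28,18],[31,0]]
[[5,18],[16,19],[22,18],[23,19],[28,18],[31,0]]
[[5,18],[16,19],[22,18],[23,19],[34,0]]
[[5,18],[16,19],[22,18],[23,19],[34,0]]
[[2,20],[3,0],[5,18],[16,19],[22,18],[23,19],[34,0]]
[[2,20],[3,0],[5,18],[16,19],[22,18],[23,19],[30,20],[46,0]]
[[0,20],[3,0],[5,18],[16,19],[22,18],[23,19],[30,20],[46,0]]
[[0,20],[3,0],[5,18],[16,19],[22,18],[23,19],[30,20],[46,0]]
[[0,20],[3,0],[5,18],[16,19],[22,18],[23,19],[30,20],[46,0]]
[[0,20],[3,0],[5,18],[16,19],[22,18],[23,19],[30,20],[46,0]]
[[0,20],[3,0],[5,18],[16,19],[22,18],[23,19],[30,20],[46,0]]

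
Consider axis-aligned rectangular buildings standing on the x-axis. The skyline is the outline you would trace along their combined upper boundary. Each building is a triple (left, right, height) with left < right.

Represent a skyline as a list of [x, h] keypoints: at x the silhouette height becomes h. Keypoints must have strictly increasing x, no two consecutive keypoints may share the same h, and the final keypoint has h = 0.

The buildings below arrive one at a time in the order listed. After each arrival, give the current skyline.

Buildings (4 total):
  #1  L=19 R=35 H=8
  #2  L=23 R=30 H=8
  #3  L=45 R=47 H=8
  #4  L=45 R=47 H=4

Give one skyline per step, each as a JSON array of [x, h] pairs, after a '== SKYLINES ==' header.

== SKYLINES ==
[[19,8],[35,0]]
[[19,8],[35,0]]
[[19,8],[35,0],[45,8],[47,0]]
[[19,8],[35,0],[45,8],[47,0]]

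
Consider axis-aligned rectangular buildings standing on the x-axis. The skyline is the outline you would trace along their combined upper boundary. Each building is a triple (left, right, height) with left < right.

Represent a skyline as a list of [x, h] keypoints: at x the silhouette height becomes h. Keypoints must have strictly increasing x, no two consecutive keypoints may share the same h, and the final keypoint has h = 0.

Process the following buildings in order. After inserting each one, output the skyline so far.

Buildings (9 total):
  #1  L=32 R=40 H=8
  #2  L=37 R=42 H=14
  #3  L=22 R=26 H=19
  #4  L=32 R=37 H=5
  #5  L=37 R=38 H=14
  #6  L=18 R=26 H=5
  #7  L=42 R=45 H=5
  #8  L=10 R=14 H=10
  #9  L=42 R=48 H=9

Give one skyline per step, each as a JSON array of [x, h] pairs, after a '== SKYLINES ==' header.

== SKYLINES ==
[[32,8],[40,0]]
[[32,8],[37,14],[42,0]]
[[22,19],[26,0],[32,8],[37,14],[42,0]]
[[22,19],[26,0],[32,8],[37,14],[42,0]]
[[22,19],[26,0],[32,8],[37,14],[42,0]]
[[18,5],[22,19],[26,0],[32,8],[37,14],[42,0]]
[[18,5],[22,19],[26,0],[32,8],[37,14],[42,5],[45,0]]
[[10,10],[14,0],[18,5],[22,19],[26,0],[32,8],[37,14],[42,5],[45,0]]
[[10,10],[14,0],[18,5],[22,19],[26,0],[32,8],[37,14],[42,9],[48,0]]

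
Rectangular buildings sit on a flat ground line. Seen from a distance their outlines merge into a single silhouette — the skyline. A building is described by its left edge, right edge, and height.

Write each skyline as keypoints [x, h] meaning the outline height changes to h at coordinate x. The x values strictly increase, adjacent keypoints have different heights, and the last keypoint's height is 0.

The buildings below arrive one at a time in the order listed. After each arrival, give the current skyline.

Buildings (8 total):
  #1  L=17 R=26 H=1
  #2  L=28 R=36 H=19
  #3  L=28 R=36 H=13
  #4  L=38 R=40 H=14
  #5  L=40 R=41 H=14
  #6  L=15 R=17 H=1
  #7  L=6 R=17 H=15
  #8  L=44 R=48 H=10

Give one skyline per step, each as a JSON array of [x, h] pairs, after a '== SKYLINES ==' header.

== SKYLINES ==
[[17,1],[26,0]]
[[17,1],[26,0],[28,19],[36,0]]
[[17,1],[26,0],[28,19],[36,0]]
[[17,1],[26,0],[28,19],[36,0],[38,14],[40,0]]
[[17,1],[26,0],[28,19],[36,0],[38,14],[41,0]]
[[15,1],[26,0],[28,19],[36,0],[38,14],[41,0]]
[[6,15],[17,1],[26,0],[28,19],[36,0],[38,14],[41,0]]
[[6,15],[17,1],[26,0],[28,19],[36,0],[38,14],[41,0],[44,10],[48,0]]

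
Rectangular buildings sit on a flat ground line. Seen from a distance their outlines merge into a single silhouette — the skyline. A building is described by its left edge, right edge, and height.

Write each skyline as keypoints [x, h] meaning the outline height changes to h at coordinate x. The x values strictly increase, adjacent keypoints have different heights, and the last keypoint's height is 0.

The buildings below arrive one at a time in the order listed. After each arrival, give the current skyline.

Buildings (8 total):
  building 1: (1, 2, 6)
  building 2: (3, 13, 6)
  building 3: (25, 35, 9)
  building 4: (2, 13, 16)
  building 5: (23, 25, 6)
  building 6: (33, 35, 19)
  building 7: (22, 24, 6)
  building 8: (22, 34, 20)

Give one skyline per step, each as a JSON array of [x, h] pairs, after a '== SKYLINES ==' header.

== SKYLINES ==
[[1,6],[2,0]]
[[1,6],[2,0],[3,6],[13,0]]
[[1,6],[2,0],[3,6],[13,0],[25,9],[35,0]]
[[1,6],[2,16],[13,0],[25,9],[35,0]]
[[1,6],[2,16],[13,0],[23,6],[25,9],[35,0]]
[[1,6],[2,16],[13,0],[23,6],[25,9],[33,19],[35,0]]
[[1,6],[2,16],[13,0],[22,6],[25,9],[33,19],[35,0]]
[[1,6],[2,16],[13,0],[22,20],[34,19],[35,0]]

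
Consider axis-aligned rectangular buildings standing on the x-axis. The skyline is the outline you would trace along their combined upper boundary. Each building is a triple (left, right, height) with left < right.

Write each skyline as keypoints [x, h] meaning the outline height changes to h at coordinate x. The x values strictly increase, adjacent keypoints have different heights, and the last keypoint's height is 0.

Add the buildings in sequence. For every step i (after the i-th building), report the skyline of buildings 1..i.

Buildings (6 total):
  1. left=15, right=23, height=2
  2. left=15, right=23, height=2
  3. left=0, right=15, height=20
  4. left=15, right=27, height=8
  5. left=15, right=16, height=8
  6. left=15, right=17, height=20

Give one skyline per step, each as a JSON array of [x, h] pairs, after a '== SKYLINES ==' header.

== SKYLINES ==
[[15,2],[23,0]]
[[15,2],[23,0]]
[[0,20],[15,2],[23,0]]
[[0,20],[15,8],[27,0]]
[[0,20],[15,8],[27,0]]
[[0,20],[17,8],[27,0]]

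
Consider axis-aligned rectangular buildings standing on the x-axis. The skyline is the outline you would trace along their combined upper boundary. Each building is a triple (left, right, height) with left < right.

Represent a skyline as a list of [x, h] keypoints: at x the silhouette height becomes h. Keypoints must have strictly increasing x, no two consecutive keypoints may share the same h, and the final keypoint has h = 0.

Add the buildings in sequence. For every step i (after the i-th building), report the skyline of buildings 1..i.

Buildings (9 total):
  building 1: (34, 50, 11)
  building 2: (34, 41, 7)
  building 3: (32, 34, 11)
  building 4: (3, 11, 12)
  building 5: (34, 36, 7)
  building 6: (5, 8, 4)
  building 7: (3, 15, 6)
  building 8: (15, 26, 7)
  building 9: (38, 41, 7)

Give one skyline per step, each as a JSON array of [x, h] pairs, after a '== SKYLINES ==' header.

== SKYLINES ==
[[34,11],[50,0]]
[[34,11],[50,0]]
[[32,11],[50,0]]
[[3,12],[11,0],[32,11],[50,0]]
[[3,12],[11,0],[32,11],[50,0]]
[[3,12],[11,0],[32,11],[50,0]]
[[3,12],[11,6],[15,0],[32,11],[50,0]]
[[3,12],[11,6],[15,7],[26,0],[32,11],[50,0]]
[[3,12],[11,6],[15,7],[26,0],[32,11],[50,0]]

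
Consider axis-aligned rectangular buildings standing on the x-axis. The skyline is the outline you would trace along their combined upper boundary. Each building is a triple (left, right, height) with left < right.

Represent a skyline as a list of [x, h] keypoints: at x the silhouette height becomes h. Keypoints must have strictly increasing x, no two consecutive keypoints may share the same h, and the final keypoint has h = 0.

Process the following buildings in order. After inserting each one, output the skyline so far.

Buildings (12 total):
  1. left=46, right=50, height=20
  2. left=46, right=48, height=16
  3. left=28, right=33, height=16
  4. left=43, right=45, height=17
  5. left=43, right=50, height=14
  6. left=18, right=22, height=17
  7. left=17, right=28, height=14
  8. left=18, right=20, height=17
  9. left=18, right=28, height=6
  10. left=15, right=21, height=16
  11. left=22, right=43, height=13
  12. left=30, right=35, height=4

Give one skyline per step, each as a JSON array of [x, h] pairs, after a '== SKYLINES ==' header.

== SKYLINES ==
[[46,20],[50,0]]
[[46,20],[50,0]]
[[28,16],[33,0],[46,20],[50,0]]
[[28,16],[33,0],[43,17],[45,0],[46,20],[50,0]]
[[28,16],[33,0],[43,17],[45,14],[46,20],[50,0]]
[[18,17],[22,0],[28,16],[33,0],[43,17],[45,14],[46,20],[50,0]]
[[17,14],[18,17],[22,14],[28,16],[33,0],[43,17],[45,14],[46,20],[50,0]]
[[17,14],[18,17],[22,14],[28,16],[33,0],[43,17],[45,14],[46,20],[50,0]]
[[17,14],[18,17],[22,14],[28,16],[33,0],[43,17],[45,14],[46,20],[50,0]]
[[15,16],[18,17],[22,14],[28,16],[33,0],[43,17],[45,14],[46,20],[50,0]]
[[15,16],[18,17],[22,14],[28,16],[33,13],[43,17],[45,14],[46,20],[50,0]]
[[15,16],[18,17],[22,14],[28,16],[33,13],[43,17],[45,14],[46,20],[50,0]]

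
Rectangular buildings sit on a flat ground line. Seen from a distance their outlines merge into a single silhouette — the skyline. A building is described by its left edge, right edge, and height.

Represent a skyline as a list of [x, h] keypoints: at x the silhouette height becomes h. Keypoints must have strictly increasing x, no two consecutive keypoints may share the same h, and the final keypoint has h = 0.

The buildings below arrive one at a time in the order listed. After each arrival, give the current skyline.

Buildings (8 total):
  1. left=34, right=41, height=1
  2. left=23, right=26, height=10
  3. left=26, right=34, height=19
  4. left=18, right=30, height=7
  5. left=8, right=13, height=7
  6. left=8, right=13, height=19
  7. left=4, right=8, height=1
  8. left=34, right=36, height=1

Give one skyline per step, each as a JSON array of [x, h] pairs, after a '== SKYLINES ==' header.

== SKYLINES ==
[[34,1],[41,0]]
[[23,10],[26,0],[34,1],[41,0]]
[[23,10],[26,19],[34,1],[41,0]]
[[18,7],[23,10],[26,19],[34,1],[41,0]]
[[8,7],[13,0],[18,7],[23,10],[26,19],[34,1],[41,0]]
[[8,19],[13,0],[18,7],[23,10],[26,19],[34,1],[41,0]]
[[4,1],[8,19],[13,0],[18,7],[23,10],[26,19],[34,1],[41,0]]
[[4,1],[8,19],[13,0],[18,7],[23,10],[26,19],[34,1],[41,0]]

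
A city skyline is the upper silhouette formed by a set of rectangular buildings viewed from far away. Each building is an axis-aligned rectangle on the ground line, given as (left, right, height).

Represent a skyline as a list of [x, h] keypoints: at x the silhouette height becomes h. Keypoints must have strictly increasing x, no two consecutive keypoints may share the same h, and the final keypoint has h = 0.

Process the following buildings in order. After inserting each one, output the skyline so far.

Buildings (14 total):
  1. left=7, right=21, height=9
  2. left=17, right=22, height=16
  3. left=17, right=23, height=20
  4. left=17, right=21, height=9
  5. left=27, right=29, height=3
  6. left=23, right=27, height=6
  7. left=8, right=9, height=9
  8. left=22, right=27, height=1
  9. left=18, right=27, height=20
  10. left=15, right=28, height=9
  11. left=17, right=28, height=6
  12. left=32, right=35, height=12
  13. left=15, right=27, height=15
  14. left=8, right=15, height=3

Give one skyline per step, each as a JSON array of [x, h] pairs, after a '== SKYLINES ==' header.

== SKYLINES ==
[[7,9],[21,0]]
[[7,9],[17,16],[22,0]]
[[7,9],[17,20],[23,0]]
[[7,9],[17,20],[23,0]]
[[7,9],[17,20],[23,0],[27,3],[29,0]]
[[7,9],[17,20],[23,6],[27,3],[29,0]]
[[7,9],[17,20],[23,6],[27,3],[29,0]]
[[7,9],[17,20],[23,6],[27,3],[29,0]]
[[7,9],[17,20],[27,3],[29,0]]
[[7,9],[17,20],[27,9],[28,3],[29,0]]
[[7,9],[17,20],[27,9],[28,3],[29,0]]
[[7,9],[17,20],[27,9],[28,3],[29,0],[32,12],[35,0]]
[[7,9],[15,15],[17,20],[27,9],[28,3],[29,0],[32,12],[35,0]]
[[7,9],[15,15],[17,20],[27,9],[28,3],[29,0],[32,12],[35,0]]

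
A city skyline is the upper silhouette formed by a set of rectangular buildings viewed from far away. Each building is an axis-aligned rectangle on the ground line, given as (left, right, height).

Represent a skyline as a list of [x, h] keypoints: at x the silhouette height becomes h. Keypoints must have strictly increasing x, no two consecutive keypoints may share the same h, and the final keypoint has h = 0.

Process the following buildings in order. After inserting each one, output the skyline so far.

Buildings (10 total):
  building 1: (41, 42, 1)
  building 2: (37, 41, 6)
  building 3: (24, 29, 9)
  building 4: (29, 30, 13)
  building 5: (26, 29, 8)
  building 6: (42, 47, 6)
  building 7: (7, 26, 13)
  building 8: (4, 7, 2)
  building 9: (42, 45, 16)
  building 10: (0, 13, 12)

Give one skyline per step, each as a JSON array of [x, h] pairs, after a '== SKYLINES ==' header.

== SKYLINES ==
[[41,1],[42,0]]
[[37,6],[41,1],[42,0]]
[[24,9],[29,0],[37,6],[41,1],[42,0]]
[[24,9],[29,13],[30,0],[37,6],[41,1],[42,0]]
[[24,9],[29,13],[30,0],[37,6],[41,1],[42,0]]
[[24,9],[29,13],[30,0],[37,6],[41,1],[42,6],[47,0]]
[[7,13],[26,9],[29,13],[30,0],[37,6],[41,1],[42,6],[47,0]]
[[4,2],[7,13],[26,9],[29,13],[30,0],[37,6],[41,1],[42,6],[47,0]]
[[4,2],[7,13],[26,9],[29,13],[30,0],[37,6],[41,1],[42,16],[45,6],[47,0]]
[[0,12],[7,13],[26,9],[29,13],[30,0],[37,6],[41,1],[42,16],[45,6],[47,0]]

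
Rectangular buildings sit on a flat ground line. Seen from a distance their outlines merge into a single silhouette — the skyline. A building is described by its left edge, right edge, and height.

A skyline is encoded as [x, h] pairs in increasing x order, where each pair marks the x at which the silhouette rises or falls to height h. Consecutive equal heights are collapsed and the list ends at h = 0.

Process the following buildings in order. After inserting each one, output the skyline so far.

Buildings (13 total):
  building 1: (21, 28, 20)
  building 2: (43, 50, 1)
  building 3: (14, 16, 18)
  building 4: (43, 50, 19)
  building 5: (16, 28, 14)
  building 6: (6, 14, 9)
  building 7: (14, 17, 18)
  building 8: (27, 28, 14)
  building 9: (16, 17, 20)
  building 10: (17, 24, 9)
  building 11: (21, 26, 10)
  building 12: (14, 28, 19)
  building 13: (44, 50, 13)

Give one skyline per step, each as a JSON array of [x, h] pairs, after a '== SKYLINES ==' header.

== SKYLINES ==
[[21,20],[28,0]]
[[21,20],[28,0],[43,1],[50,0]]
[[14,18],[16,0],[21,20],[28,0],[43,1],[50,0]]
[[14,18],[16,0],[21,20],[28,0],[43,19],[50,0]]
[[14,18],[16,14],[21,20],[28,0],[43,19],[50,0]]
[[6,9],[14,18],[16,14],[21,20],[28,0],[43,19],[50,0]]
[[6,9],[14,18],[17,14],[21,20],[28,0],[43,19],[50,0]]
[[6,9],[14,18],[17,14],[21,20],[28,0],[43,19],[50,0]]
[[6,9],[14,18],[16,20],[17,14],[21,20],[28,0],[43,19],[50,0]]
[[6,9],[14,18],[16,20],[17,14],[21,20],[28,0],[43,19],[50,0]]
[[6,9],[14,18],[16,20],[17,14],[21,20],[28,0],[43,19],[50,0]]
[[6,9],[14,19],[16,20],[17,19],[21,20],[28,0],[43,19],[50,0]]
[[6,9],[14,19],[16,20],[17,19],[21,20],[28,0],[43,19],[50,0]]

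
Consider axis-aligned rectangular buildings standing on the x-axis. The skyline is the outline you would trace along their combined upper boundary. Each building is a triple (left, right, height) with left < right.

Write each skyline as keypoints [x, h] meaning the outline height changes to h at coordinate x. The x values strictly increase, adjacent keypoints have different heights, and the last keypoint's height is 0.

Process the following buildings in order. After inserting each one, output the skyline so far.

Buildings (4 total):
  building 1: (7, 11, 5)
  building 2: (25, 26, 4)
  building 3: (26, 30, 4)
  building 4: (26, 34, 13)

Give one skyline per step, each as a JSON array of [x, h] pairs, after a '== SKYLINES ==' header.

== SKYLINES ==
[[7,5],[11,0]]
[[7,5],[11,0],[25,4],[26,0]]
[[7,5],[11,0],[25,4],[30,0]]
[[7,5],[11,0],[25,4],[26,13],[34,0]]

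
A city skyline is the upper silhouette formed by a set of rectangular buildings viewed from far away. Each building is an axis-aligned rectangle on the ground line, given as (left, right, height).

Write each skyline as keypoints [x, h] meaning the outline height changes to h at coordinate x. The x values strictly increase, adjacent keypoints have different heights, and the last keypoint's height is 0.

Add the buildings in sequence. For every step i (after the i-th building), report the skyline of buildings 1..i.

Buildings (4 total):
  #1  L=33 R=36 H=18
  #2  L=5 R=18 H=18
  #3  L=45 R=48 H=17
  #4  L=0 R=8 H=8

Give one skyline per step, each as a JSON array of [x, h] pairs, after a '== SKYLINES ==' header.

== SKYLINES ==
[[33,18],[36,0]]
[[5,18],[18,0],[33,18],[36,0]]
[[5,18],[18,0],[33,18],[36,0],[45,17],[48,0]]
[[0,8],[5,18],[18,0],[33,18],[36,0],[45,17],[48,0]]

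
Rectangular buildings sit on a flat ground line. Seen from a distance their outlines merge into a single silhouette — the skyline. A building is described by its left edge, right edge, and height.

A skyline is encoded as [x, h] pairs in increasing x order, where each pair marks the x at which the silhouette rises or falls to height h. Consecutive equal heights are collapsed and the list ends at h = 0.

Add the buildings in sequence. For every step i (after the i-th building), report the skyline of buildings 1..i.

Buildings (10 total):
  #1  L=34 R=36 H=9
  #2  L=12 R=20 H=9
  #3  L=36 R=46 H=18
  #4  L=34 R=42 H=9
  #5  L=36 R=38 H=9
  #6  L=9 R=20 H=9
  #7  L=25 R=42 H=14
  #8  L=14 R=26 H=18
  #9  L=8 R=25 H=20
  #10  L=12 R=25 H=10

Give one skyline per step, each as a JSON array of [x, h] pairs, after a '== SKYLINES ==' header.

== SKYLINES ==
[[34,9],[36,0]]
[[12,9],[20,0],[34,9],[36,0]]
[[12,9],[20,0],[34,9],[36,18],[46,0]]
[[12,9],[20,0],[34,9],[36,18],[46,0]]
[[12,9],[20,0],[34,9],[36,18],[46,0]]
[[9,9],[20,0],[34,9],[36,18],[46,0]]
[[9,9],[20,0],[25,14],[36,18],[46,0]]
[[9,9],[14,18],[26,14],[36,18],[46,0]]
[[8,20],[25,18],[26,14],[36,18],[46,0]]
[[8,20],[25,18],[26,14],[36,18],[46,0]]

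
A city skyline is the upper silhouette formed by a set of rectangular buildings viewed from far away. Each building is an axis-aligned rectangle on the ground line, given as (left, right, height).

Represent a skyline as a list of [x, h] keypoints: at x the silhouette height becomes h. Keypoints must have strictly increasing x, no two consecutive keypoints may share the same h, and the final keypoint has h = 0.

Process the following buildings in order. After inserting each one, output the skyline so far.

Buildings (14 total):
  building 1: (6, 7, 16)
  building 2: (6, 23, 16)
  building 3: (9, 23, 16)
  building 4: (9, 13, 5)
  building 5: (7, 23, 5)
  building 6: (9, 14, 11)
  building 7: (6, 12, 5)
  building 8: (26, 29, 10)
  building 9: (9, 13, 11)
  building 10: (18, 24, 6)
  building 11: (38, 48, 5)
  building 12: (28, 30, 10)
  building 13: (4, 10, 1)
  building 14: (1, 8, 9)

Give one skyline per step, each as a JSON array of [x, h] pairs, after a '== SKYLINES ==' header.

== SKYLINES ==
[[6,16],[7,0]]
[[6,16],[23,0]]
[[6,16],[23,0]]
[[6,16],[23,0]]
[[6,16],[23,0]]
[[6,16],[23,0]]
[[6,16],[23,0]]
[[6,16],[23,0],[26,10],[29,0]]
[[6,16],[23,0],[26,10],[29,0]]
[[6,16],[23,6],[24,0],[26,10],[29,0]]
[[6,16],[23,6],[24,0],[26,10],[29,0],[38,5],[48,0]]
[[6,16],[23,6],[24,0],[26,10],[30,0],[38,5],[48,0]]
[[4,1],[6,16],[23,6],[24,0],[26,10],[30,0],[38,5],[48,0]]
[[1,9],[6,16],[23,6],[24,0],[26,10],[30,0],[38,5],[48,0]]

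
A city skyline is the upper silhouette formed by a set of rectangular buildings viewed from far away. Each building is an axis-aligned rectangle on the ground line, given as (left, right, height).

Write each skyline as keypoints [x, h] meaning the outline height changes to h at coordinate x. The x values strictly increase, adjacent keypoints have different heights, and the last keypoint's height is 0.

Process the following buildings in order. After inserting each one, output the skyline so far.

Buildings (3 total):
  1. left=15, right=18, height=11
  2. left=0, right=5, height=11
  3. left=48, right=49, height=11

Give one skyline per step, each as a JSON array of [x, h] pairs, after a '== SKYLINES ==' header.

== SKYLINES ==
[[15,11],[18,0]]
[[0,11],[5,0],[15,11],[18,0]]
[[0,11],[5,0],[15,11],[18,0],[48,11],[49,0]]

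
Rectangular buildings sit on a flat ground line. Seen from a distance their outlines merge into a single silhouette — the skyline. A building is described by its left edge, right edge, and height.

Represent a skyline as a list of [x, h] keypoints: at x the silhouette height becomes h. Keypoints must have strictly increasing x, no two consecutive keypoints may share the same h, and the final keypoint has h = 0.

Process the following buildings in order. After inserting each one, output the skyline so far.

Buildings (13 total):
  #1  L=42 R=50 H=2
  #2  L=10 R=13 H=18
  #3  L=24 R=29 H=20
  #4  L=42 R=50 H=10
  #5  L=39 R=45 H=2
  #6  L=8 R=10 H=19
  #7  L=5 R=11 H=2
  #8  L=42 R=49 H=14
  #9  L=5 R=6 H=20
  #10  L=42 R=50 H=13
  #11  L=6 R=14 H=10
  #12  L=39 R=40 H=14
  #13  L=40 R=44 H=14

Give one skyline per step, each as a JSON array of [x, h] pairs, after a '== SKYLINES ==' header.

== SKYLINES ==
[[42,2],[50,0]]
[[10,18],[13,0],[42,2],[50,0]]
[[10,18],[13,0],[24,20],[29,0],[42,2],[50,0]]
[[10,18],[13,0],[24,20],[29,0],[42,10],[50,0]]
[[10,18],[13,0],[24,20],[29,0],[39,2],[42,10],[50,0]]
[[8,19],[10,18],[13,0],[24,20],[29,0],[39,2],[42,10],[50,0]]
[[5,2],[8,19],[10,18],[13,0],[24,20],[29,0],[39,2],[42,10],[50,0]]
[[5,2],[8,19],[10,18],[13,0],[24,20],[29,0],[39,2],[42,14],[49,10],[50,0]]
[[5,20],[6,2],[8,19],[10,18],[13,0],[24,20],[29,0],[39,2],[42,14],[49,10],[50,0]]
[[5,20],[6,2],[8,19],[10,18],[13,0],[24,20],[29,0],[39,2],[42,14],[49,13],[50,0]]
[[5,20],[6,10],[8,19],[10,18],[13,10],[14,0],[24,20],[29,0],[39,2],[42,14],[49,13],[50,0]]
[[5,20],[6,10],[8,19],[10,18],[13,10],[14,0],[24,20],[29,0],[39,14],[40,2],[42,14],[49,13],[50,0]]
[[5,20],[6,10],[8,19],[10,18],[13,10],[14,0],[24,20],[29,0],[39,14],[49,13],[50,0]]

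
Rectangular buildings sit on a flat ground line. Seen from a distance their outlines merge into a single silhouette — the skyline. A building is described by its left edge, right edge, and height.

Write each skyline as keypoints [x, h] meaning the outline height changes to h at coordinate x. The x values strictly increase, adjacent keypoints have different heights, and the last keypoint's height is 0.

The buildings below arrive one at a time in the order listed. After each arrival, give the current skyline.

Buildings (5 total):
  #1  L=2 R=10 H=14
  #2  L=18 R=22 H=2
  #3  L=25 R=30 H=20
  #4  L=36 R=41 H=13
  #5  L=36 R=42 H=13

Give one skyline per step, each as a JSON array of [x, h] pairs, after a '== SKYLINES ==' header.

== SKYLINES ==
[[2,14],[10,0]]
[[2,14],[10,0],[18,2],[22,0]]
[[2,14],[10,0],[18,2],[22,0],[25,20],[30,0]]
[[2,14],[10,0],[18,2],[22,0],[25,20],[30,0],[36,13],[41,0]]
[[2,14],[10,0],[18,2],[22,0],[25,20],[30,0],[36,13],[42,0]]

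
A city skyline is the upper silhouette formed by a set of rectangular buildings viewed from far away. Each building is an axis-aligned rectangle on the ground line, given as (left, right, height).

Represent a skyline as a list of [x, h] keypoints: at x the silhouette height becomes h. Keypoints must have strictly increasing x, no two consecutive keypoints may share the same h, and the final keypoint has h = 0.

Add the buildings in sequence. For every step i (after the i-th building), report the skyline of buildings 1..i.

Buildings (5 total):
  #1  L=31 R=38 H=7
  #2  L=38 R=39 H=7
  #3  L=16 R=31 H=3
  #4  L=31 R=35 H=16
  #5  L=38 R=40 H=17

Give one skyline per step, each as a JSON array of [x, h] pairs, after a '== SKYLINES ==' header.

== SKYLINES ==
[[31,7],[38,0]]
[[31,7],[39,0]]
[[16,3],[31,7],[39,0]]
[[16,3],[31,16],[35,7],[39,0]]
[[16,3],[31,16],[35,7],[38,17],[40,0]]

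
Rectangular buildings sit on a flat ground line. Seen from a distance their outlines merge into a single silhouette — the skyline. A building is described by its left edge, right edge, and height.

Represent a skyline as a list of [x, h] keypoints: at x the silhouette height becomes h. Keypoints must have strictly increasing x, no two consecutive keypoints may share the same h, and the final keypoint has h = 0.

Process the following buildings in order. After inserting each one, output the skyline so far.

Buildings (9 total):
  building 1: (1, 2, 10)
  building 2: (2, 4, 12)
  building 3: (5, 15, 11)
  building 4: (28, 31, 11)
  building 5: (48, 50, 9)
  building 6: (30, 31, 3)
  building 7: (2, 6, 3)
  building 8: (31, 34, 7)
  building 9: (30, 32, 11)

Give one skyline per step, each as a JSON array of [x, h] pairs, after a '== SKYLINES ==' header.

== SKYLINES ==
[[1,10],[2,0]]
[[1,10],[2,12],[4,0]]
[[1,10],[2,12],[4,0],[5,11],[15,0]]
[[1,10],[2,12],[4,0],[5,11],[15,0],[28,11],[31,0]]
[[1,10],[2,12],[4,0],[5,11],[15,0],[28,11],[31,0],[48,9],[50,0]]
[[1,10],[2,12],[4,0],[5,11],[15,0],[28,11],[31,0],[48,9],[50,0]]
[[1,10],[2,12],[4,3],[5,11],[15,0],[28,11],[31,0],[48,9],[50,0]]
[[1,10],[2,12],[4,3],[5,11],[15,0],[28,11],[31,7],[34,0],[48,9],[50,0]]
[[1,10],[2,12],[4,3],[5,11],[15,0],[28,11],[32,7],[34,0],[48,9],[50,0]]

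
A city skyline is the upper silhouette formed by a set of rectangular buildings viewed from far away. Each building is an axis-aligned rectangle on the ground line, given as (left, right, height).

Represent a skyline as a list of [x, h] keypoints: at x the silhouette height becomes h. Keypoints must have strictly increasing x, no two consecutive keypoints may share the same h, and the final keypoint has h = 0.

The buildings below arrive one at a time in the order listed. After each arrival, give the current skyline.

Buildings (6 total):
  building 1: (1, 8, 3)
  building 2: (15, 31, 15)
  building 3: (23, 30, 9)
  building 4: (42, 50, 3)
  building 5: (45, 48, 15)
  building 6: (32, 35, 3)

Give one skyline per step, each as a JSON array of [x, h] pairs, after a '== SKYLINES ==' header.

== SKYLINES ==
[[1,3],[8,0]]
[[1,3],[8,0],[15,15],[31,0]]
[[1,3],[8,0],[15,15],[31,0]]
[[1,3],[8,0],[15,15],[31,0],[42,3],[50,0]]
[[1,3],[8,0],[15,15],[31,0],[42,3],[45,15],[48,3],[50,0]]
[[1,3],[8,0],[15,15],[31,0],[32,3],[35,0],[42,3],[45,15],[48,3],[50,0]]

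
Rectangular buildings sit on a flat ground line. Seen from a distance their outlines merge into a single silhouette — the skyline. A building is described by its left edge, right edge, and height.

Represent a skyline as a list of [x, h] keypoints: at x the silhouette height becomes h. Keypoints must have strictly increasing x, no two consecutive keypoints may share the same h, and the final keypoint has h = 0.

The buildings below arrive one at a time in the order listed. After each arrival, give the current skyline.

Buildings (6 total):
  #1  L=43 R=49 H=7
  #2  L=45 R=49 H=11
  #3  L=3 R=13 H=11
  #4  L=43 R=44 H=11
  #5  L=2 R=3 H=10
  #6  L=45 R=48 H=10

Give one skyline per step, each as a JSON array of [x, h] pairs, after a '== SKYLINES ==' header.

== SKYLINES ==
[[43,7],[49,0]]
[[43,7],[45,11],[49,0]]
[[3,11],[13,0],[43,7],[45,11],[49,0]]
[[3,11],[13,0],[43,11],[44,7],[45,11],[49,0]]
[[2,10],[3,11],[13,0],[43,11],[44,7],[45,11],[49,0]]
[[2,10],[3,11],[13,0],[43,11],[44,7],[45,11],[49,0]]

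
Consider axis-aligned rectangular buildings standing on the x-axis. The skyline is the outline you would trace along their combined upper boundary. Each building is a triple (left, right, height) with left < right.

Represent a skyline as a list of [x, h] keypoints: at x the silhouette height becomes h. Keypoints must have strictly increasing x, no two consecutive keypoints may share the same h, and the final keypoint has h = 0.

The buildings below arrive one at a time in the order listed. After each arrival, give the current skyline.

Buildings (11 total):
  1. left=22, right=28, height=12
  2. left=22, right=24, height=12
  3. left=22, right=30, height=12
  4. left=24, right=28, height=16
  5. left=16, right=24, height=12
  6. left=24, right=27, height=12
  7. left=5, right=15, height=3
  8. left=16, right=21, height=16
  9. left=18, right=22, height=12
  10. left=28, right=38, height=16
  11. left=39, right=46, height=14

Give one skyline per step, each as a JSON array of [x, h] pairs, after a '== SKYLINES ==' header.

== SKYLINES ==
[[22,12],[28,0]]
[[22,12],[28,0]]
[[22,12],[30,0]]
[[22,12],[24,16],[28,12],[30,0]]
[[16,12],[24,16],[28,12],[30,0]]
[[16,12],[24,16],[28,12],[30,0]]
[[5,3],[15,0],[16,12],[24,16],[28,12],[30,0]]
[[5,3],[15,0],[16,16],[21,12],[24,16],[28,12],[30,0]]
[[5,3],[15,0],[16,16],[21,12],[24,16],[28,12],[30,0]]
[[5,3],[15,0],[16,16],[21,12],[24,16],[38,0]]
[[5,3],[15,0],[16,16],[21,12],[24,16],[38,0],[39,14],[46,0]]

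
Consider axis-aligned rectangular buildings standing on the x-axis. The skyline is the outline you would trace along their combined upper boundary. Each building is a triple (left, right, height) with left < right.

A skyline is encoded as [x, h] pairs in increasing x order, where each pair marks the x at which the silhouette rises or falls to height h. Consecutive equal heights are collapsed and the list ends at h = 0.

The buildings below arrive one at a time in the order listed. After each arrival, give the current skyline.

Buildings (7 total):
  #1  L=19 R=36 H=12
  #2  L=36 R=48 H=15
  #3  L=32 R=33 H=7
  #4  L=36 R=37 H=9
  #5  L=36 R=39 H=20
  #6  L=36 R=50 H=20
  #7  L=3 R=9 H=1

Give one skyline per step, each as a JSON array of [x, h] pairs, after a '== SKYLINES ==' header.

== SKYLINES ==
[[19,12],[36,0]]
[[19,12],[36,15],[48,0]]
[[19,12],[36,15],[48,0]]
[[19,12],[36,15],[48,0]]
[[19,12],[36,20],[39,15],[48,0]]
[[19,12],[36,20],[50,0]]
[[3,1],[9,0],[19,12],[36,20],[50,0]]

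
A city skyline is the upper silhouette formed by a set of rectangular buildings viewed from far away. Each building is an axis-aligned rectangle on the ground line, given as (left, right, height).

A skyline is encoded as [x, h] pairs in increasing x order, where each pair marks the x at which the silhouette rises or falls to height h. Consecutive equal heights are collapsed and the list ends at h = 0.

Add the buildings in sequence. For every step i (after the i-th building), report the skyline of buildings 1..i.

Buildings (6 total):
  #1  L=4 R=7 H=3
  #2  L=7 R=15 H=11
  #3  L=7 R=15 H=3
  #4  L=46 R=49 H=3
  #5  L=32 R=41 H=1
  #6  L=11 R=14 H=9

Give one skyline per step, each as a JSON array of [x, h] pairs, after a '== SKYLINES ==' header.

== SKYLINES ==
[[4,3],[7,0]]
[[4,3],[7,11],[15,0]]
[[4,3],[7,11],[15,0]]
[[4,3],[7,11],[15,0],[46,3],[49,0]]
[[4,3],[7,11],[15,0],[32,1],[41,0],[46,3],[49,0]]
[[4,3],[7,11],[15,0],[32,1],[41,0],[46,3],[49,0]]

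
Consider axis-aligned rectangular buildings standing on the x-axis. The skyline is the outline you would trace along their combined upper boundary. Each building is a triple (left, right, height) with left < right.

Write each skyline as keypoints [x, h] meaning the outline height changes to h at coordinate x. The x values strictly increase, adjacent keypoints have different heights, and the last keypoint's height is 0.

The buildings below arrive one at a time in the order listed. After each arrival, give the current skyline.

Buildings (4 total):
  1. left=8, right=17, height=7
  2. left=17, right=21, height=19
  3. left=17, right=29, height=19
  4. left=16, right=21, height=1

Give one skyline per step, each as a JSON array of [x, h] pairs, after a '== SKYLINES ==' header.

== SKYLINES ==
[[8,7],[17,0]]
[[8,7],[17,19],[21,0]]
[[8,7],[17,19],[29,0]]
[[8,7],[17,19],[29,0]]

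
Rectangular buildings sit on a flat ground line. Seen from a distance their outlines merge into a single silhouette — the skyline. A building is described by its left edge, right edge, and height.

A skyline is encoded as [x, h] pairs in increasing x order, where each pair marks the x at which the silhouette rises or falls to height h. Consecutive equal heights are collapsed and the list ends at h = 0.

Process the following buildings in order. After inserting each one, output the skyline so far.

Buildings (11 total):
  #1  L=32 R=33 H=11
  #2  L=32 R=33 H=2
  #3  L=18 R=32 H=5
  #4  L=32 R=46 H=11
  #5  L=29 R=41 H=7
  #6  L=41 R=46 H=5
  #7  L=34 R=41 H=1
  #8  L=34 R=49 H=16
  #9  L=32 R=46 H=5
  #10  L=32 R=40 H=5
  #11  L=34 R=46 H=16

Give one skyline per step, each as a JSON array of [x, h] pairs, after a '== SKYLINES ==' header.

== SKYLINES ==
[[32,11],[33,0]]
[[32,11],[33,0]]
[[18,5],[32,11],[33,0]]
[[18,5],[32,11],[46,0]]
[[18,5],[29,7],[32,11],[46,0]]
[[18,5],[29,7],[32,11],[46,0]]
[[18,5],[29,7],[32,11],[46,0]]
[[18,5],[29,7],[32,11],[34,16],[49,0]]
[[18,5],[29,7],[32,11],[34,16],[49,0]]
[[18,5],[29,7],[32,11],[34,16],[49,0]]
[[18,5],[29,7],[32,11],[34,16],[49,0]]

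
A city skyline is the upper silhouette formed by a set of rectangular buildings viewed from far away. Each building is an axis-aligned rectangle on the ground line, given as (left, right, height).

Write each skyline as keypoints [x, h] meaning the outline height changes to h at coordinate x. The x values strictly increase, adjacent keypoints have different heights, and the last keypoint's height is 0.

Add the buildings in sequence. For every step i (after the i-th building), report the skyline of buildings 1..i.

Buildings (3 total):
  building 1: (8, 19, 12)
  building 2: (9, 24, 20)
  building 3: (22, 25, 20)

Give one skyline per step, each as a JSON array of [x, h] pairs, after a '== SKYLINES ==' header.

== SKYLINES ==
[[8,12],[19,0]]
[[8,12],[9,20],[24,0]]
[[8,12],[9,20],[25,0]]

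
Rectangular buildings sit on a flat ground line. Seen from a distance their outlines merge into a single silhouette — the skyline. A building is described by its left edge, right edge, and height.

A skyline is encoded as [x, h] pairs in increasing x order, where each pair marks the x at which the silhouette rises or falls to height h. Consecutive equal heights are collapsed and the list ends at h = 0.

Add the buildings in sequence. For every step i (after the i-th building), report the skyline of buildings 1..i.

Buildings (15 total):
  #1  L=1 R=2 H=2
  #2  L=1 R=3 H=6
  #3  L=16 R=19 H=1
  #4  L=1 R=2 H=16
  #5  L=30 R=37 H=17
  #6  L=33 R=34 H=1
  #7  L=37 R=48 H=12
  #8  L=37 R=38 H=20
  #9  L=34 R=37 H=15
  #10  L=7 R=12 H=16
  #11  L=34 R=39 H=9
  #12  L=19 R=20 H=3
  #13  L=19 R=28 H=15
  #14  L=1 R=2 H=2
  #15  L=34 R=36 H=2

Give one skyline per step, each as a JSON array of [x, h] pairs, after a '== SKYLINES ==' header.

== SKYLINES ==
[[1,2],[2,0]]
[[1,6],[3,0]]
[[1,6],[3,0],[16,1],[19,0]]
[[1,16],[2,6],[3,0],[16,1],[19,0]]
[[1,16],[2,6],[3,0],[16,1],[19,0],[30,17],[37,0]]
[[1,16],[2,6],[3,0],[16,1],[19,0],[30,17],[37,0]]
[[1,16],[2,6],[3,0],[16,1],[19,0],[30,17],[37,12],[48,0]]
[[1,16],[2,6],[3,0],[16,1],[19,0],[30,17],[37,20],[38,12],[48,0]]
[[1,16],[2,6],[3,0],[16,1],[19,0],[30,17],[37,20],[38,12],[48,0]]
[[1,16],[2,6],[3,0],[7,16],[12,0],[16,1],[19,0],[30,17],[37,20],[38,12],[48,0]]
[[1,16],[2,6],[3,0],[7,16],[12,0],[16,1],[19,0],[30,17],[37,20],[38,12],[48,0]]
[[1,16],[2,6],[3,0],[7,16],[12,0],[16,1],[19,3],[20,0],[30,17],[37,20],[38,12],[48,0]]
[[1,16],[2,6],[3,0],[7,16],[12,0],[16,1],[19,15],[28,0],[30,17],[37,20],[38,12],[48,0]]
[[1,16],[2,6],[3,0],[7,16],[12,0],[16,1],[19,15],[28,0],[30,17],[37,20],[38,12],[48,0]]
[[1,16],[2,6],[3,0],[7,16],[12,0],[16,1],[19,15],[28,0],[30,17],[37,20],[38,12],[48,0]]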